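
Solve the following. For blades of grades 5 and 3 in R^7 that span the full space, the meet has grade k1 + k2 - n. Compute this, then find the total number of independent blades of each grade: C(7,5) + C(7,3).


Meet grade = grade(A) + grade(B) - n
= 5 + 3 - 7 = 1
C(7,5) = 21
C(7,3) = 35
dim_A + dim_B = 21 + 35 = 56


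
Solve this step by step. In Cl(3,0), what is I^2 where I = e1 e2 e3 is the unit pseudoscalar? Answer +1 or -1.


The pseudoscalar I = e1...e_n (product of all n generators) of Cl(p,q) satisfies I^2 = (-1)^(q + n(n-1)/2).
p = 3, q = 0, n = p + q = 3
n(n-1)/2 = 3 * 2 / 2 = 3
Exponent = q + n(n-1)/2 = 0 + 3 = 3
I^2 = (-1)^3 = -1


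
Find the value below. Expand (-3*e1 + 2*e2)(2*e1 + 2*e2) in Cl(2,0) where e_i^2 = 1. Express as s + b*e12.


Expand: (-3*e1 + 2*e2)(2*e1 + 2*e2)
= (-3)*2*e1e1 + (-3)*2*e1e2 + 2*2*e2e1 + 2*2*e2e2
Using e1^2 = e2^2 = 1, e2e1 = -e1e2:
Scalar part s = (-3)*2 + 2*2 = -6 + 4 = -2
Bivector part b = (-3)*2 - 2*2 = -6 - 4 = -10
uv = -2 - 10*e12


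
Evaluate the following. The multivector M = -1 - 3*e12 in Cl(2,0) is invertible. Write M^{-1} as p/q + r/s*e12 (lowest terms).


M = -1 - 3*e12, where e12^2 = -1.
Since M commutes with its reverse ~M = a - b*e12, M * ~M = a^2 - b^2*e12^2 = a^2 + b^2.
So M^{-1} = ~M / (a^2 + b^2) = (a - b*e12)/(a^2 + b^2).
a^2 + b^2 = 1 + 9 = 10
Scalar part = -1/10 = -1/10
Bivector coeff = 3/10 = 3/10
M^{-1} = -1/10 + 3/10*e12


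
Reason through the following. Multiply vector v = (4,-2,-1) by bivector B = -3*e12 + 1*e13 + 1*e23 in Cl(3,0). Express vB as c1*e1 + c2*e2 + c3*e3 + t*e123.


vB has grade-1 (vector) and grade-3 (trivector) parts: vB = (v _| B) + (v ^ B).
Vector part <vB>_1:
  e1: -v2*b12 - v3*b13 = -(-2)*(-3) - (-1)*(1) = -5
  e2: v1*b12 - v3*b23 = (4)*(-3) - (-1)*(1) = -11
  e3: v1*b13 + v2*b23 = (4)*(1) + (-2)*(1) = 2
Trivector part <vB>_3:
  e123: v1*b23 - v2*b13 + v3*b12 = (4)*(1) - (-2)*(1) + (-1)*(-3) = 9
vB = -5*e1 - 11*e2 + 2*e3 + 9*e123


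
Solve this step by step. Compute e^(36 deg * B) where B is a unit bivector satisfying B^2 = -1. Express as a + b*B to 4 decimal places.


For a unit bivector B with B^2 = -1, the exponential series gives
e^(theta*B) = cos(theta) + sin(theta)*B (the GA analogue of Euler's formula).
theta = 36 degrees = 0.628319 rad
cos(36 deg) = 0.8090
sin(36 deg) = 0.5878
exp(theta*B) = 0.8090 + 0.5878*B


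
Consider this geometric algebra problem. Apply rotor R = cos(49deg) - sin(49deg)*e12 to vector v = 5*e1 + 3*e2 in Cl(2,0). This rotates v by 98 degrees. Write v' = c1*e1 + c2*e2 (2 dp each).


Rotor R = cos(49deg) - sin(49deg)*e12
Rotation angle theta = 2 * 49 = 98 degrees
v' = R*v*~R rotates v by theta.
cos(98deg) = -0.1392, sin(98deg) = 0.9903
v'_1 = 5*cos(98deg) - 3*sin(98deg)
= 5*(-0.1392) - 3*0.9903
= -3.67
v'_2 = 5*sin(98deg) + 3*cos(98deg)
= 5*0.9903 + 3*(-0.1392)
= 4.53
v' = -3.67*e1 + 4.53*e2


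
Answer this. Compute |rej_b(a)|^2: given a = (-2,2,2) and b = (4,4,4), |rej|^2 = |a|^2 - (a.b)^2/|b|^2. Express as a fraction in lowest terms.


|a|^2 = (-2)^2 + 2^2 + 2^2 = 12
|b|^2 = 4^2 + 4^2 + 4^2 = 48
a . b = (-2)*4 + 2*4 + 2*4 = 8
(a.b)^2 = 8^2 = 64
|rej|^2 = 12 - 64/48
= (576 - 64)/48
= 512/48
In lowest terms: 32/3


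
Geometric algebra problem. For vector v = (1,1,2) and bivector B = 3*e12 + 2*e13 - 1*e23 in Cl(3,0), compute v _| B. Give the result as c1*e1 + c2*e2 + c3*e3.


Left contraction v _| B = <vB>_1 (grade-1 part of the geometric product vB).
Using e1_|e12 = e2, e2_|e12 = -e1, e1_|e13 = e3, e3_|e13 = -e1, e2_|e23 = e3, e3_|e23 = -e2:
e1 coeff: -v2*b12 - v3*b13 = -(1)*(3) - (2)*(2) = -7
e2 coeff: v1*b12 - v3*b23 = (1)*(3) - (2)*(-1) = 5
e3 coeff: v1*b13 + v2*b23 = (1)*(2) + (1)*(-1) = 1
v _| B = -7*e1 + 5*e2 + 1*e3


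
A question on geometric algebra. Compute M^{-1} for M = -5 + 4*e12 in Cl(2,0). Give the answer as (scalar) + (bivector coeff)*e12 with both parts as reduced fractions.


M = -5 + 4*e12, where e12^2 = -1.
Since M commutes with its reverse ~M = a - b*e12, M * ~M = a^2 - b^2*e12^2 = a^2 + b^2.
So M^{-1} = ~M / (a^2 + b^2) = (a - b*e12)/(a^2 + b^2).
a^2 + b^2 = 25 + 16 = 41
Scalar part = -5/41 = -5/41
Bivector coeff = -4/41 = -4/41
M^{-1} = -5/41 - 4/41*e12


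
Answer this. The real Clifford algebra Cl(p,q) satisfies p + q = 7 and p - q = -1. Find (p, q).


We need p + q = 7 and p - q = -1.
Adding: 2p = 7 + (-1) = 6, so p = 3.
Then q = 7 - 3 = 4.
(p, q) = (3, 4)


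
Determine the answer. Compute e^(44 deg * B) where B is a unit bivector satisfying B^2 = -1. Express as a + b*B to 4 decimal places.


For a unit bivector B with B^2 = -1, the exponential series gives
e^(theta*B) = cos(theta) + sin(theta)*B (the GA analogue of Euler's formula).
theta = 44 degrees = 0.767945 rad
cos(44 deg) = 0.7193
sin(44 deg) = 0.6947
exp(theta*B) = 0.7193 + 0.6947*B


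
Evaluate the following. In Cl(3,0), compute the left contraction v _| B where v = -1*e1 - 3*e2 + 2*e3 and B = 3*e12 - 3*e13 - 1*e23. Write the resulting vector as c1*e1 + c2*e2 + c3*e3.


Left contraction v _| B = <vB>_1 (grade-1 part of the geometric product vB).
Using e1_|e12 = e2, e2_|e12 = -e1, e1_|e13 = e3, e3_|e13 = -e1, e2_|e23 = e3, e3_|e23 = -e2:
e1 coeff: -v2*b12 - v3*b13 = -(-3)*(3) - (2)*(-3) = 15
e2 coeff: v1*b12 - v3*b23 = (-1)*(3) - (2)*(-1) = -1
e3 coeff: v1*b13 + v2*b23 = (-1)*(-3) + (-3)*(-1) = 6
v _| B = 15*e1 - 1*e2 + 6*e3


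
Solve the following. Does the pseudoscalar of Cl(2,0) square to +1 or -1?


The pseudoscalar I = e1...e_n (product of all n generators) of Cl(p,q) satisfies I^2 = (-1)^(q + n(n-1)/2).
p = 2, q = 0, n = p + q = 2
n(n-1)/2 = 2 * 1 / 2 = 1
Exponent = q + n(n-1)/2 = 0 + 1 = 1
I^2 = (-1)^1 = -1


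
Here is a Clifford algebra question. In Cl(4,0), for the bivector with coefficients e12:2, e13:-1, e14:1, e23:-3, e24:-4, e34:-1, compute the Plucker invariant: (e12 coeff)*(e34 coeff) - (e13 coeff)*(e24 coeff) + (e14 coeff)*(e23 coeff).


Plucker relation: af - be + cd
a*f = 2*(-1) = -2
b*e = (-1)*(-4) = 4
c*d = 1*(-3) = -3
af - be + cd = -2 - 4 + (-3)
= -9


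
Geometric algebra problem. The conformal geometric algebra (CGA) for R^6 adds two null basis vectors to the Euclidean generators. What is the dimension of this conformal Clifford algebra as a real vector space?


The conformal model of R^6 uses Cl(7,1): the 6 Euclidean generators plus two extra orthogonal generators e+ (e+^2 = +1) and e- (e-^2 = -1), from which the null vectors e0, einf are built.
Number of generators m = 6 + 2 = 8.
dim Cl(p,q) = 2^m = 2^8 = 256


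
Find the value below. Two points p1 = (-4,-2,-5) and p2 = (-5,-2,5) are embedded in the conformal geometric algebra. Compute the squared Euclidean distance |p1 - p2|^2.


p1 - p2 = (1, 0, -10)
|p1 - p2|^2 = 1^2 + 0^2 + (-10)^2
= 1 + 0 + 100
= 101


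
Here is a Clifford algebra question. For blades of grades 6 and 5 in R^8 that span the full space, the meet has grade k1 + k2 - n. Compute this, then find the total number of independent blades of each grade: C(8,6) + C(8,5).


Meet grade = grade(A) + grade(B) - n
= 6 + 5 - 8 = 3
C(8,6) = 28
C(8,5) = 56
dim_A + dim_B = 28 + 56 = 84


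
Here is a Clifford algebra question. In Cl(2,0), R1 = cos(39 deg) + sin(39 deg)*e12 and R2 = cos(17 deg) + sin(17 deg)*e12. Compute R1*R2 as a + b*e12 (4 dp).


Same-plane rotors commute and their half-angles add:
R1*R2 = cos(a1 + a2) + sin(a1 + a2)*e12.
a1 + a2 = 39 + 17 = 56 deg
cos(56 deg) = 0.5592
sin(56 deg) = 0.8290
R1*R2 = 0.5592 + 0.8290*e12


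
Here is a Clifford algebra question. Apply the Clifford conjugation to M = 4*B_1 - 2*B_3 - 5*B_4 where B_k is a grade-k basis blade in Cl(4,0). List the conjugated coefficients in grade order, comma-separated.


Clifford conjugate sign for grade k: (-1)^(k(k+1)/2)
Grade 1: (-1)^(1*2/2) = (-1)^1 = -1, coeff 4 -> -4
Grade 3: (-1)^(3*4/2) = (-1)^6 = 1, coeff -2 -> -2
Grade 4: (-1)^(4*5/2) = (-1)^10 = 1, coeff -5 -> -5
Conjugated coefficients: -4, -2, -5


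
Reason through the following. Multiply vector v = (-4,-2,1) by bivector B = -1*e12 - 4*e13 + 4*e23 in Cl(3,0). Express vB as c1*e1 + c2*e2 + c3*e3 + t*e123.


vB has grade-1 (vector) and grade-3 (trivector) parts: vB = (v _| B) + (v ^ B).
Vector part <vB>_1:
  e1: -v2*b12 - v3*b13 = -(-2)*(-1) - (1)*(-4) = 2
  e2: v1*b12 - v3*b23 = (-4)*(-1) - (1)*(4) = 0
  e3: v1*b13 + v2*b23 = (-4)*(-4) + (-2)*(4) = 8
Trivector part <vB>_3:
  e123: v1*b23 - v2*b13 + v3*b12 = (-4)*(4) - (-2)*(-4) + (1)*(-1) = -25
vB = 2*e1 + 0*e2 + 8*e3 - 25*e123


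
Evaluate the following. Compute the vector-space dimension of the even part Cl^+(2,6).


Even subalgebra dimension = 2^(n-1)
n = 2 + 6 = 8
2^(8 - 1) = 2^7 = 128
Verification: sum of C(8,k) for even k = 1 + 28 + 70 + 28 + 1 = 128
Result = 128


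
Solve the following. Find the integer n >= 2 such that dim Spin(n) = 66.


dim Spin(n) = dim so(n) = n(n-1)/2.
Solve n(n-1)/2 = 66, i.e. n^2 - n - 132 = 0.
Discriminant = 1 + 8*66 = 529
n = (1 + sqrt(529))/2 = (1 + 23)/2 = 12


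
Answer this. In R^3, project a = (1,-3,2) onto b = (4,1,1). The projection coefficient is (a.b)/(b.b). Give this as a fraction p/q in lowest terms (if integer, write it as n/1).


Projection coefficient = (a . b) / (b . b)
a . b = 1*4 + (-3)*1 + 2*1
= 4 + (-3) + 2 = 3
b . b = 4^2 + 1^2 + 1^2
= 16 + 1 + 1 = 18
Coefficient = 3/18
In lowest terms: 1/6


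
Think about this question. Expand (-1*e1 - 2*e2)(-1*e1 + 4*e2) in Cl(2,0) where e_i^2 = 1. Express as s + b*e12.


Expand: (-1*e1 - 2*e2)(-1*e1 + 4*e2)
= (-1)*(-1)*e1e1 + (-1)*4*e1e2 + (-2)*(-1)*e2e1 + (-2)*4*e2e2
Using e1^2 = e2^2 = 1, e2e1 = -e1e2:
Scalar part s = (-1)*(-1) + (-2)*4 = 1 + (-8) = -7
Bivector part b = (-1)*4 - (-2)*(-1) = -4 - 2 = -6
uv = -7 - 6*e12


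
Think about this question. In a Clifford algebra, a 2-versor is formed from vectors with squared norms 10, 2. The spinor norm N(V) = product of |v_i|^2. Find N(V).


Spinor norm N(V) = |v1|^2 * |v2|^2 * ... * |v2|^2
= 10 * 2
Running product: 10, 20
N(V) = 20


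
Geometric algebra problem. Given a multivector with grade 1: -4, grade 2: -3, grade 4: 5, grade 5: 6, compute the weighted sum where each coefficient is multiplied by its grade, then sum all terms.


Grade-weighted sum = sum of grade_k * coefficient_k
1*(-4) = -4
2*(-3) = -6
4*5 = 20
5*6 = 30
Total = -4 + (-6) + 20 + 30 = 40


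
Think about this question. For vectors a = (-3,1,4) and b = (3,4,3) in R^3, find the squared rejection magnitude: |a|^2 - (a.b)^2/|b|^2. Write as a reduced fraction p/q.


|a|^2 = (-3)^2 + 1^2 + 4^2 = 26
|b|^2 = 3^2 + 4^2 + 3^2 = 34
a . b = (-3)*3 + 1*4 + 4*3 = 7
(a.b)^2 = 7^2 = 49
|rej|^2 = 26 - 49/34
= (884 - 49)/34
= 835/34
In lowest terms: 835/34


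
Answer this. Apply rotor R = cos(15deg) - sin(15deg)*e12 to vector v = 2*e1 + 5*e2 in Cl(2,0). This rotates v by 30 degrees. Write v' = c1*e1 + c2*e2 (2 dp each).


Rotor R = cos(15deg) - sin(15deg)*e12
Rotation angle theta = 2 * 15 = 30 degrees
v' = R*v*~R rotates v by theta.
cos(30deg) = 0.8660, sin(30deg) = 0.5000
v'_1 = 2*cos(30deg) - 5*sin(30deg)
= 2*0.8660 - 5*0.5000
= -0.77
v'_2 = 2*sin(30deg) + 5*cos(30deg)
= 2*0.5000 + 5*0.8660
= 5.33
v' = -0.77*e1 + 5.33*e2


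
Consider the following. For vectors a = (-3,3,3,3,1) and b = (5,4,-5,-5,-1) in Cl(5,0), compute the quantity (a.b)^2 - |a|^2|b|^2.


a . b = (-3)*5 + 3*4 + 3*(-5) + 3*(-5) + 1*(-1)
= -15 + 12 + (-15) + (-15) + (-1) = -34
|a|^2 = (-3)^2 + 3^2 + 3^2 + 3^2 + 1^2 = 37
|b|^2 = 5^2 + 4^2 + (-5)^2 + (-5)^2 + (-1)^2 = 92
(a.b)^2 = (-34)^2 = 1156
|a|^2 * |b|^2 = 37 * 92 = 3404
Result = 1156 - 3404 = -2248


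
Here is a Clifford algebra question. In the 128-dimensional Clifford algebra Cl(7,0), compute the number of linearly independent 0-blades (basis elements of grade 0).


Number of grade-k basis blades in Cl(p,q) with n = p + q is C(n, k).
n = 7 + 0 = 7
C(7, 0) = 7! / (0! * 7!)
= 5040 / (1 * 5040)
= 1


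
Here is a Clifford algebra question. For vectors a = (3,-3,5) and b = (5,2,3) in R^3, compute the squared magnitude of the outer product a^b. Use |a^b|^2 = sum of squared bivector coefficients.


a wedge b = (a1*b2 - a2*b1)*e12 + (a1*b3 - a3*b1)*e13 + (a2*b3 - a3*b2)*e23
e12 coeff: 3*2 - (-3)*5 = 6 - (-15) = 21
e13 coeff: 3*3 - 5*5 = 9 - 25 = -16
e23 coeff: (-3)*3 - 5*2 = -9 - 10 = -19
|a wedge b|^2 = 21^2 + (-16)^2 + (-19)^2
= 441 + 256 + 361
= 1058


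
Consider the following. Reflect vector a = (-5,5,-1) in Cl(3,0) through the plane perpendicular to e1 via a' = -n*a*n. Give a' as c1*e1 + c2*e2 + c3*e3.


Reflection formula: a' = -n*a*n, with n = e1 (unit vector, n^2 = 1).
For reflection through hyperplane perp to e1:
The component along e1 flips sign, others stay.
a = (-5, 5, -1)
a' = (5, 5, -1)
a' = 5*e1 + 5*e2 - 1*e3


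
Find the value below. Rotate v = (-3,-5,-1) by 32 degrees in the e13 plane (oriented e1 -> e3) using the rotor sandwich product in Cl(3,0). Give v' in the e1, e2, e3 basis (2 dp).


Rotor R = cos(16deg) - sin(16deg)*e13
Rotation angle theta = 2 * 16 = 32 degrees in the e13 plane (e1 -> e3).
The component perpendicular to the plane (e2) is invariant: v'_2 = v2 = -5.00
cos(32deg) = 0.8480, sin(32deg) = 0.5299
v'_1 = v1*cos(theta) - v3*sin(theta) = -3*0.8480 - (-1)*0.5299 = -2.01
v'_3 = v1*sin(theta) + v3*cos(theta) = -3*0.5299 + (-1)*0.8480 = -2.44
v' = -2.01*e1 - 5.00*e2 - 2.44*e3


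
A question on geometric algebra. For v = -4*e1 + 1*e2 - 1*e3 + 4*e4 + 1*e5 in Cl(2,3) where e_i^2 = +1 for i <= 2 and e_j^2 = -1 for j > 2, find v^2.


v^2 = sum of c_i^2 * e_i^2
Positive signature terms (e_i^2 = +1): (-4)^2 + 1^2 = 17
Negative signature terms (e_j^2 = -1): (-1)^2 + 4^2 + 1^2 = 18
v^2 = 17 - 18 = -1


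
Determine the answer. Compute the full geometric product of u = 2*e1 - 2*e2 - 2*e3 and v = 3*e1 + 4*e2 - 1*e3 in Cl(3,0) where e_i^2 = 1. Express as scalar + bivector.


In Cl(3,0): e_i^2 = 1, e_ie_j = -e_je_i for i != j.
Scalar part = u . v = 2*3 + (-2)*4 + (-2)*(-1)
= 6 + (-8) + 2 = 0
e12 coeff = 2*4 - (-2)*3 = 8 - (-6) = 14
e13 coeff = 2*(-1) - (-2)*3 = -2 - (-6) = 4
e23 coeff = (-2)*(-1) - (-2)*4 = 2 - (-8) = 10
uv = 0 + 14*e12 + 4*e13 + 10*e23


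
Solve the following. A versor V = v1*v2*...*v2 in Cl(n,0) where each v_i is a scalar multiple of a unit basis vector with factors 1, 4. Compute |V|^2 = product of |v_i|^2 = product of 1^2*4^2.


Each vector v_i has |v_i|^2 = s_i^2
Squared scales: 1^2 = 1, 4^2 = 16
|V|^2 = 1 * 16
= 16


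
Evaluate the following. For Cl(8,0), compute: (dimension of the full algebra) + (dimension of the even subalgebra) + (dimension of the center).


n = 8 + 0 = 8
Total dim = 2^8 = 256
Even subalgebra dim = 2^7 = 128
n is even, so center dim = 1
Sum = 256 + 128 + 1 = 385


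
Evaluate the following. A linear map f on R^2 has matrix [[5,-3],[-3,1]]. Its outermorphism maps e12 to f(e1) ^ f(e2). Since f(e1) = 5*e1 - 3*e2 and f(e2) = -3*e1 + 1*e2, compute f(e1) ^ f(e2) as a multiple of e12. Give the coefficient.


The outermorphism of a linear map f sends e1^e2 to f(e1)^f(e2).
f(e1) = 5*e1 - 3*e2
f(e2) = -3*e1 + 1*e2
f(e1) ^ f(e2) = (5*e1 - 3*e2) ^ (-3*e1 + 1*e2)
= 5*1*e12 + (-3)*(-3)*e21
= (5 - 9)*e12
= -4*e12
Coefficient = -4


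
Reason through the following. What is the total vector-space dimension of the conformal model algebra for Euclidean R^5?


The conformal model of R^5 uses Cl(6,1): the 5 Euclidean generators plus two extra orthogonal generators e+ (e+^2 = +1) and e- (e-^2 = -1), from which the null vectors e0, einf are built.
Number of generators m = 5 + 2 = 7.
dim Cl(p,q) = 2^m = 2^7 = 128


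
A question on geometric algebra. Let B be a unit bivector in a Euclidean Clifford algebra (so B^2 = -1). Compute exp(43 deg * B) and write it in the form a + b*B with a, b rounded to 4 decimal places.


For a unit bivector B with B^2 = -1, the exponential series gives
e^(theta*B) = cos(theta) + sin(theta)*B (the GA analogue of Euler's formula).
theta = 43 degrees = 0.750492 rad
cos(43 deg) = 0.7314
sin(43 deg) = 0.6820
exp(theta*B) = 0.7314 + 0.6820*B


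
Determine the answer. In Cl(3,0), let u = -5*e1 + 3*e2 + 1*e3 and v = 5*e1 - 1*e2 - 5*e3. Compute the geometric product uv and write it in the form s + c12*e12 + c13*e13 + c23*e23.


In Cl(3,0): e_i^2 = 1, e_ie_j = -e_je_i for i != j.
Scalar part = u . v = (-5)*5 + 3*(-1) + 1*(-5)
= -25 + (-3) + (-5) = -33
e12 coeff = (-5)*(-1) - 3*5 = 5 - 15 = -10
e13 coeff = (-5)*(-5) - 1*5 = 25 - 5 = 20
e23 coeff = 3*(-5) - 1*(-1) = -15 - (-1) = -14
uv = -33 - 10*e12 + 20*e13 - 14*e23


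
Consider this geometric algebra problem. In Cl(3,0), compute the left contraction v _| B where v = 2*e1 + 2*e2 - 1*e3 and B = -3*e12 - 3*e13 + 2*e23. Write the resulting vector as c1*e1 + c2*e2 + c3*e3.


Left contraction v _| B = <vB>_1 (grade-1 part of the geometric product vB).
Using e1_|e12 = e2, e2_|e12 = -e1, e1_|e13 = e3, e3_|e13 = -e1, e2_|e23 = e3, e3_|e23 = -e2:
e1 coeff: -v2*b12 - v3*b13 = -(2)*(-3) - (-1)*(-3) = 3
e2 coeff: v1*b12 - v3*b23 = (2)*(-3) - (-1)*(2) = -4
e3 coeff: v1*b13 + v2*b23 = (2)*(-3) + (2)*(2) = -2
v _| B = 3*e1 - 4*e2 - 2*e3


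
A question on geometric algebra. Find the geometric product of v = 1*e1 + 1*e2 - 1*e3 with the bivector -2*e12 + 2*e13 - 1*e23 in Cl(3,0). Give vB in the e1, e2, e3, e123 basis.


vB has grade-1 (vector) and grade-3 (trivector) parts: vB = (v _| B) + (v ^ B).
Vector part <vB>_1:
  e1: -v2*b12 - v3*b13 = -(1)*(-2) - (-1)*(2) = 4
  e2: v1*b12 - v3*b23 = (1)*(-2) - (-1)*(-1) = -3
  e3: v1*b13 + v2*b23 = (1)*(2) + (1)*(-1) = 1
Trivector part <vB>_3:
  e123: v1*b23 - v2*b13 + v3*b12 = (1)*(-1) - (1)*(2) + (-1)*(-2) = -1
vB = 4*e1 - 3*e2 + 1*e3 - 1*e123


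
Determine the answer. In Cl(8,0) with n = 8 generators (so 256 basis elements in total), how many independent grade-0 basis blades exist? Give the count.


Number of grade-k basis blades in Cl(p,q) with n = p + q is C(n, k).
n = 8 + 0 = 8
C(8, 0) = 8! / (0! * 8!)
= 40320 / (1 * 40320)
= 1


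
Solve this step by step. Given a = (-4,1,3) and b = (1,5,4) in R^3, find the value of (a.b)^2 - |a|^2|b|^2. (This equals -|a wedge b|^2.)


a . b = (-4)*1 + 1*5 + 3*4
= -4 + 5 + 12 = 13
|a|^2 = (-4)^2 + 1^2 + 3^2 = 26
|b|^2 = 1^2 + 5^2 + 4^2 = 42
(a.b)^2 = 13^2 = 169
|a|^2 * |b|^2 = 26 * 42 = 1092
Result = 169 - 1092 = -923


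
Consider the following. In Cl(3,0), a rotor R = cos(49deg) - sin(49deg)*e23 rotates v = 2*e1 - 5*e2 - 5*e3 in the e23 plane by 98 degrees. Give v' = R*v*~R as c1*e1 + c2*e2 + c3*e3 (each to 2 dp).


Rotor R = cos(49deg) - sin(49deg)*e23
Rotation angle theta = 2 * 49 = 98 degrees in the e23 plane (e2 -> e3).
The component perpendicular to the plane (e1) is invariant: v'_1 = v1 = 2.00
cos(98deg) = -0.1392, sin(98deg) = 0.9903
v'_2 = v2*cos(theta) - v3*sin(theta) = -5*(-0.1392) - (-5)*0.9903 = 5.65
v'_3 = v2*sin(theta) + v3*cos(theta) = -5*0.9903 + (-5)*(-0.1392) = -4.26
v' = 2.00*e1 + 5.65*e2 - 4.26*e3


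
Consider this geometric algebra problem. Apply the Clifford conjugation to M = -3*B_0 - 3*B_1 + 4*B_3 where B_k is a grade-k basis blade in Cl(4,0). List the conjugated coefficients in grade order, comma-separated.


Clifford conjugate sign for grade k: (-1)^(k(k+1)/2)
Grade 0: (-1)^(0*1/2) = (-1)^0 = 1, coeff -3 -> -3
Grade 1: (-1)^(1*2/2) = (-1)^1 = -1, coeff -3 -> 3
Grade 3: (-1)^(3*4/2) = (-1)^6 = 1, coeff 4 -> 4
Conjugated coefficients: -3, 3, 4


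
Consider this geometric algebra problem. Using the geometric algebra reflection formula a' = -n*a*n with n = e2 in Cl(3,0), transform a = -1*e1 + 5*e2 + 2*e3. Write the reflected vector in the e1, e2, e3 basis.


Reflection formula: a' = -n*a*n, with n = e2 (unit vector, n^2 = 1).
For reflection through hyperplane perp to e2:
The component along e2 flips sign, others stay.
a = (-1, 5, 2)
a' = (-1, -5, 2)
a' = -1*e1 - 5*e2 + 2*e3


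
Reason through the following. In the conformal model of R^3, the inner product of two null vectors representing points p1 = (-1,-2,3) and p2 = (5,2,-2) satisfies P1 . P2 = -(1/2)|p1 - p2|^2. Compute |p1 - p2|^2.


p1 - p2 = (-6, -4, 5)
|p1 - p2|^2 = (-6)^2 + (-4)^2 + 5^2
= 36 + 16 + 25
= 77


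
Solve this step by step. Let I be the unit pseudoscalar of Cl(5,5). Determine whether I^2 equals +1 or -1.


The pseudoscalar I = e1...e_n (product of all n generators) of Cl(p,q) satisfies I^2 = (-1)^(q + n(n-1)/2).
p = 5, q = 5, n = p + q = 10
n(n-1)/2 = 10 * 9 / 2 = 45
Exponent = q + n(n-1)/2 = 5 + 45 = 50
I^2 = (-1)^50 = +1


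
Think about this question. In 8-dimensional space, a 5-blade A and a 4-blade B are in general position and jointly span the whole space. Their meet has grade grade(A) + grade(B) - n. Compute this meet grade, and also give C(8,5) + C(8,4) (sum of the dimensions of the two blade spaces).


Meet grade = grade(A) + grade(B) - n
= 5 + 4 - 8 = 1
C(8,5) = 56
C(8,4) = 70
dim_A + dim_B = 56 + 70 = 126


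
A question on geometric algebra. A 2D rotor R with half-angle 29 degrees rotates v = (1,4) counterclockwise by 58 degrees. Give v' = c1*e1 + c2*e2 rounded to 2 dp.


Rotor R = cos(29deg) - sin(29deg)*e12
Rotation angle theta = 2 * 29 = 58 degrees
v' = R*v*~R rotates v by theta.
cos(58deg) = 0.5299, sin(58deg) = 0.8480
v'_1 = 1*cos(58deg) - 4*sin(58deg)
= 1*0.5299 - 4*0.8480
= -2.86
v'_2 = 1*sin(58deg) + 4*cos(58deg)
= 1*0.8480 + 4*0.5299
= 2.97
v' = -2.86*e1 + 2.97*e2


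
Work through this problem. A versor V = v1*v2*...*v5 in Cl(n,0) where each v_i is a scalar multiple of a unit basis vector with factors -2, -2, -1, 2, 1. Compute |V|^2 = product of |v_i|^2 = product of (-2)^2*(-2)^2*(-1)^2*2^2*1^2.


Each vector v_i has |v_i|^2 = s_i^2
Squared scales: (-2)^2 = 4, (-2)^2 = 4, (-1)^2 = 1, 2^2 = 4, 1^2 = 1
|V|^2 = 4 * 4 * 1 * 4 * 1
= 64


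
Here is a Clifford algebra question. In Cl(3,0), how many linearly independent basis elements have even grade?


Even subalgebra dimension = 2^(n-1)
n = 3 + 0 = 3
2^(3 - 1) = 2^2 = 4
Verification: sum of C(3,k) for even k = 1 + 3 = 4
Result = 4


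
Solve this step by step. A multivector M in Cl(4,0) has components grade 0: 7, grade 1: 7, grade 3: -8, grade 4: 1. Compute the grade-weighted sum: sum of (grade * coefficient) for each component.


Grade-weighted sum = sum of grade_k * coefficient_k
0*7 = 0
1*7 = 7
3*(-8) = -24
4*1 = 4
Total = 0 + 7 + (-24) + 4 = -13


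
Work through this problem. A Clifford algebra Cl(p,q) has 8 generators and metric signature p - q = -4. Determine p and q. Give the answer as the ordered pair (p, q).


We need p + q = 8 and p - q = -4.
Adding: 2p = 8 + (-4) = 4, so p = 2.
Then q = 8 - 2 = 6.
(p, q) = (2, 6)


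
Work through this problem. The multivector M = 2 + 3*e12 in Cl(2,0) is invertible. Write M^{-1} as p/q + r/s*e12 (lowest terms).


M = 2 + 3*e12, where e12^2 = -1.
Since M commutes with its reverse ~M = a - b*e12, M * ~M = a^2 - b^2*e12^2 = a^2 + b^2.
So M^{-1} = ~M / (a^2 + b^2) = (a - b*e12)/(a^2 + b^2).
a^2 + b^2 = 4 + 9 = 13
Scalar part = 2/13 = 2/13
Bivector coeff = -3/13 = -3/13
M^{-1} = 2/13 - 3/13*e12


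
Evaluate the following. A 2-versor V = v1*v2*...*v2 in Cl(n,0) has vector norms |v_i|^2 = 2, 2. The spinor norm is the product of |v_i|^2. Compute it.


Spinor norm N(V) = |v1|^2 * |v2|^2 * ... * |v2|^2
= 2 * 2
Running product: 2, 4
N(V) = 4


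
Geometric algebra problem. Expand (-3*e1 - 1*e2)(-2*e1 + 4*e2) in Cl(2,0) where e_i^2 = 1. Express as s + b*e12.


Expand: (-3*e1 - 1*e2)(-2*e1 + 4*e2)
= (-3)*(-2)*e1e1 + (-3)*4*e1e2 + (-1)*(-2)*e2e1 + (-1)*4*e2e2
Using e1^2 = e2^2 = 1, e2e1 = -e1e2:
Scalar part s = (-3)*(-2) + (-1)*4 = 6 + (-4) = 2
Bivector part b = (-3)*4 - (-1)*(-2) = -12 - 2 = -14
uv = 2 - 14*e12


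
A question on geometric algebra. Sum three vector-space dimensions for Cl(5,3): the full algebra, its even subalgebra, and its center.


n = 5 + 3 = 8
Total dim = 2^8 = 256
Even subalgebra dim = 2^7 = 128
n is even, so center dim = 1
Sum = 256 + 128 + 1 = 385


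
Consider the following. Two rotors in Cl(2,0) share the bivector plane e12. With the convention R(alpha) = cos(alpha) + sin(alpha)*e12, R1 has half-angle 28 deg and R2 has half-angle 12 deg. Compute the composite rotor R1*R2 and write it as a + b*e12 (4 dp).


Same-plane rotors commute and their half-angles add:
R1*R2 = cos(a1 + a2) + sin(a1 + a2)*e12.
a1 + a2 = 28 + 12 = 40 deg
cos(40 deg) = 0.7660
sin(40 deg) = 0.6428
R1*R2 = 0.7660 + 0.6428*e12


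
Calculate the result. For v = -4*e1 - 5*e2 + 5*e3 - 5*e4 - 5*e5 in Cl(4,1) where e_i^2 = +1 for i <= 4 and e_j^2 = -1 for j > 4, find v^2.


v^2 = sum of c_i^2 * e_i^2
Positive signature terms (e_i^2 = +1): (-4)^2 + (-5)^2 + 5^2 + (-5)^2 = 91
Negative signature terms (e_j^2 = -1): (-5)^2 = 25
v^2 = 91 - 25 = 66


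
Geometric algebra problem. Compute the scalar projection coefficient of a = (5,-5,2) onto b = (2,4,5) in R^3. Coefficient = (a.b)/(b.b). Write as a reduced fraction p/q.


Projection coefficient = (a . b) / (b . b)
a . b = 5*2 + (-5)*4 + 2*5
= 10 + (-20) + 10 = 0
b . b = 2^2 + 4^2 + 5^2
= 4 + 16 + 25 = 45
Coefficient = 0/45
In lowest terms: 0/1


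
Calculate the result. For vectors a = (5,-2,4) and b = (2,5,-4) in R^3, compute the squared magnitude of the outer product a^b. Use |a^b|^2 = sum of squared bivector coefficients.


a wedge b = (a1*b2 - a2*b1)*e12 + (a1*b3 - a3*b1)*e13 + (a2*b3 - a3*b2)*e23
e12 coeff: 5*5 - (-2)*2 = 25 - (-4) = 29
e13 coeff: 5*(-4) - 4*2 = -20 - 8 = -28
e23 coeff: (-2)*(-4) - 4*5 = 8 - 20 = -12
|a wedge b|^2 = 29^2 + (-28)^2 + (-12)^2
= 841 + 784 + 144
= 1769


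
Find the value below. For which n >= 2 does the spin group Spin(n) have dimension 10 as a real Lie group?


dim Spin(n) = dim so(n) = n(n-1)/2.
Solve n(n-1)/2 = 10, i.e. n^2 - n - 20 = 0.
Discriminant = 1 + 8*10 = 81
n = (1 + sqrt(81))/2 = (1 + 9)/2 = 5


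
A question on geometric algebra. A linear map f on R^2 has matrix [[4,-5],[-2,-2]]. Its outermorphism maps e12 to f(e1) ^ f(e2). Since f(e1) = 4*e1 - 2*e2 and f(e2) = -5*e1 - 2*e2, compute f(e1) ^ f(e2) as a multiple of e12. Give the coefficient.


The outermorphism of a linear map f sends e1^e2 to f(e1)^f(e2).
f(e1) = 4*e1 - 2*e2
f(e2) = -5*e1 - 2*e2
f(e1) ^ f(e2) = (4*e1 - 2*e2) ^ (-5*e1 - 2*e2)
= 4*(-2)*e12 + (-2)*(-5)*e21
= (-8 - 10)*e12
= -18*e12
Coefficient = -18


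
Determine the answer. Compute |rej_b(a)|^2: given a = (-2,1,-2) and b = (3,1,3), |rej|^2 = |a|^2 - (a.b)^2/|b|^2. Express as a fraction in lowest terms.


|a|^2 = (-2)^2 + 1^2 + (-2)^2 = 9
|b|^2 = 3^2 + 1^2 + 3^2 = 19
a . b = (-2)*3 + 1*1 + (-2)*3 = -11
(a.b)^2 = (-11)^2 = 121
|rej|^2 = 9 - 121/19
= (171 - 121)/19
= 50/19
In lowest terms: 50/19


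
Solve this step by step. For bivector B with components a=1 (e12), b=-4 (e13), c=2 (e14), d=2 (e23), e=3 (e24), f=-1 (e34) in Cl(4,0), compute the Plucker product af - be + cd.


Plucker relation: af - be + cd
a*f = 1*(-1) = -1
b*e = (-4)*3 = -12
c*d = 2*2 = 4
af - be + cd = -1 - (-12) + 4
= 15


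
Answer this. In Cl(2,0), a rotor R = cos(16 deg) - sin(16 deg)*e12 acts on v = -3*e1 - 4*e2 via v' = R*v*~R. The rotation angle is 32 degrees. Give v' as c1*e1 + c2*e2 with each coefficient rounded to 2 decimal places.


Rotor R = cos(16deg) - sin(16deg)*e12
Rotation angle theta = 2 * 16 = 32 degrees
v' = R*v*~R rotates v by theta.
cos(32deg) = 0.8480, sin(32deg) = 0.5299
v'_1 = -3*cos(32deg) - (-4)*sin(32deg)
= -3*0.8480 - (-4)*0.5299
= -0.42
v'_2 = -3*sin(32deg) + (-4)*cos(32deg)
= -3*0.5299 + (-4)*0.8480
= -4.98
v' = -0.42*e1 - 4.98*e2


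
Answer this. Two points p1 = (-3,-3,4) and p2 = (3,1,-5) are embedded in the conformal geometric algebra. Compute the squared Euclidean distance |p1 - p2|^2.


p1 - p2 = (-6, -4, 9)
|p1 - p2|^2 = (-6)^2 + (-4)^2 + 9^2
= 36 + 16 + 81
= 133


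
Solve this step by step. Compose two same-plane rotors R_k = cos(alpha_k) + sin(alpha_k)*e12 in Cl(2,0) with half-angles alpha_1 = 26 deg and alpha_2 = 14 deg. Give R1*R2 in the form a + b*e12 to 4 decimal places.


Same-plane rotors commute and their half-angles add:
R1*R2 = cos(a1 + a2) + sin(a1 + a2)*e12.
a1 + a2 = 26 + 14 = 40 deg
cos(40 deg) = 0.7660
sin(40 deg) = 0.6428
R1*R2 = 0.7660 + 0.6428*e12


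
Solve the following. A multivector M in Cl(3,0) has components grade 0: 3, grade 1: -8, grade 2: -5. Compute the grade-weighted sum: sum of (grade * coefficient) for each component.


Grade-weighted sum = sum of grade_k * coefficient_k
0*3 = 0
1*(-8) = -8
2*(-5) = -10
Total = 0 + (-8) + (-10) = -18


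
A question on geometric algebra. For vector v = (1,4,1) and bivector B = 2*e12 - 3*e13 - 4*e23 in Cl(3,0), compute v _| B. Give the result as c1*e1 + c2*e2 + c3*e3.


Left contraction v _| B = <vB>_1 (grade-1 part of the geometric product vB).
Using e1_|e12 = e2, e2_|e12 = -e1, e1_|e13 = e3, e3_|e13 = -e1, e2_|e23 = e3, e3_|e23 = -e2:
e1 coeff: -v2*b12 - v3*b13 = -(4)*(2) - (1)*(-3) = -5
e2 coeff: v1*b12 - v3*b23 = (1)*(2) - (1)*(-4) = 6
e3 coeff: v1*b13 + v2*b23 = (1)*(-3) + (4)*(-4) = -19
v _| B = -5*e1 + 6*e2 - 19*e3


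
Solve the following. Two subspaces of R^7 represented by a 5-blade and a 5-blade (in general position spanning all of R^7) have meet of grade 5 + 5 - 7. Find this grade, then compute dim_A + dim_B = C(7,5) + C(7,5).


Meet grade = grade(A) + grade(B) - n
= 5 + 5 - 7 = 3
C(7,5) = 21
C(7,5) = 21
dim_A + dim_B = 21 + 21 = 42


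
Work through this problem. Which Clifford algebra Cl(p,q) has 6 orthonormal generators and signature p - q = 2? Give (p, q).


We need p + q = 6 and p - q = 2.
Adding: 2p = 6 + 2 = 8, so p = 4.
Then q = 6 - 4 = 2.
(p, q) = (4, 2)


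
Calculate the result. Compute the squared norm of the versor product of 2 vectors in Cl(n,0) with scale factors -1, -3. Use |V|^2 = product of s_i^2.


Each vector v_i has |v_i|^2 = s_i^2
Squared scales: (-1)^2 = 1, (-3)^2 = 9
|V|^2 = 1 * 9
= 9


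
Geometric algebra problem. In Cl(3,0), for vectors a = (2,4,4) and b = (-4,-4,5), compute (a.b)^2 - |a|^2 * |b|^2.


a . b = 2*(-4) + 4*(-4) + 4*5
= -8 + (-16) + 20 = -4
|a|^2 = 2^2 + 4^2 + 4^2 = 36
|b|^2 = (-4)^2 + (-4)^2 + 5^2 = 57
(a.b)^2 = (-4)^2 = 16
|a|^2 * |b|^2 = 36 * 57 = 2052
Result = 16 - 2052 = -2036


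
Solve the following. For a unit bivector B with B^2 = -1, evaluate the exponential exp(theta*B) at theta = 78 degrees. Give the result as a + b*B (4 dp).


For a unit bivector B with B^2 = -1, the exponential series gives
e^(theta*B) = cos(theta) + sin(theta)*B (the GA analogue of Euler's formula).
theta = 78 degrees = 1.361357 rad
cos(78 deg) = 0.2079
sin(78 deg) = 0.9781
exp(theta*B) = 0.2079 + 0.9781*B


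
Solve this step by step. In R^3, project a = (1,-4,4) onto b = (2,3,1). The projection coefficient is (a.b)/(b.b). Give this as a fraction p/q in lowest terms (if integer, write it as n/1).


Projection coefficient = (a . b) / (b . b)
a . b = 1*2 + (-4)*3 + 4*1
= 2 + (-12) + 4 = -6
b . b = 2^2 + 3^2 + 1^2
= 4 + 9 + 1 = 14
Coefficient = -6/14
In lowest terms: -3/7


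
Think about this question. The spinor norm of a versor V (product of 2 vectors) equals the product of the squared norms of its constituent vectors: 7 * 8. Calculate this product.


Spinor norm N(V) = |v1|^2 * |v2|^2 * ... * |v2|^2
= 7 * 8
Running product: 7, 56
N(V) = 56


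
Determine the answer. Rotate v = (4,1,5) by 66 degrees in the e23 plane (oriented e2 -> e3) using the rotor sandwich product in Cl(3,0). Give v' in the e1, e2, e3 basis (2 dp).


Rotor R = cos(33deg) - sin(33deg)*e23
Rotation angle theta = 2 * 33 = 66 degrees in the e23 plane (e2 -> e3).
The component perpendicular to the plane (e1) is invariant: v'_1 = v1 = 4.00
cos(66deg) = 0.4067, sin(66deg) = 0.9135
v'_2 = v2*cos(theta) - v3*sin(theta) = 1*0.4067 - 5*0.9135 = -4.16
v'_3 = v2*sin(theta) + v3*cos(theta) = 1*0.9135 + 5*0.4067 = 2.95
v' = 4.00*e1 - 4.16*e2 + 2.95*e3


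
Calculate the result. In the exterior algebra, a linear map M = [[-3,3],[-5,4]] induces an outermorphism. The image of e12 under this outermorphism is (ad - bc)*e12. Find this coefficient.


The outermorphism of a linear map f sends e1^e2 to f(e1)^f(e2).
f(e1) = -3*e1 - 5*e2
f(e2) = 3*e1 + 4*e2
f(e1) ^ f(e2) = (-3*e1 - 5*e2) ^ (3*e1 + 4*e2)
= (-3)*4*e12 + (-5)*3*e21
= (-12 - (-15))*e12
= 3*e12
Coefficient = 3


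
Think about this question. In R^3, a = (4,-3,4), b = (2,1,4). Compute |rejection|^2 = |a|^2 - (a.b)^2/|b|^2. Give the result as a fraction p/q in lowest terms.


|a|^2 = 4^2 + (-3)^2 + 4^2 = 41
|b|^2 = 2^2 + 1^2 + 4^2 = 21
a . b = 4*2 + (-3)*1 + 4*4 = 21
(a.b)^2 = 21^2 = 441
|rej|^2 = 41 - 441/21
= (861 - 441)/21
= 420/21
In lowest terms: 20/1


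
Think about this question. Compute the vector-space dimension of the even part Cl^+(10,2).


Even subalgebra dimension = 2^(n-1)
n = 10 + 2 = 12
2^(12 - 1) = 2^11 = 2048
Verification: sum of C(12,k) for even k = 1 + 66 + 495 + 924 + 495 + 66 + 1 = 2048
Result = 2048


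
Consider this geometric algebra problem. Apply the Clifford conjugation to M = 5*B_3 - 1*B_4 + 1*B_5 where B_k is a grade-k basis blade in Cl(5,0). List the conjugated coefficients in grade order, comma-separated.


Clifford conjugate sign for grade k: (-1)^(k(k+1)/2)
Grade 3: (-1)^(3*4/2) = (-1)^6 = 1, coeff 5 -> 5
Grade 4: (-1)^(4*5/2) = (-1)^10 = 1, coeff -1 -> -1
Grade 5: (-1)^(5*6/2) = (-1)^15 = -1, coeff 1 -> -1
Conjugated coefficients: 5, -1, -1


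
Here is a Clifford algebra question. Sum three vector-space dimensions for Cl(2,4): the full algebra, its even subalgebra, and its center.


n = 2 + 4 = 6
Total dim = 2^6 = 64
Even subalgebra dim = 2^5 = 32
n is even, so center dim = 1
Sum = 64 + 32 + 1 = 97


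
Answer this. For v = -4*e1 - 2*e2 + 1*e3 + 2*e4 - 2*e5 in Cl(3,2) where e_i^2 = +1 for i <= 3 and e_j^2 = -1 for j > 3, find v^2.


v^2 = sum of c_i^2 * e_i^2
Positive signature terms (e_i^2 = +1): (-4)^2 + (-2)^2 + 1^2 = 21
Negative signature terms (e_j^2 = -1): 2^2 + (-2)^2 = 8
v^2 = 21 - 8 = 13


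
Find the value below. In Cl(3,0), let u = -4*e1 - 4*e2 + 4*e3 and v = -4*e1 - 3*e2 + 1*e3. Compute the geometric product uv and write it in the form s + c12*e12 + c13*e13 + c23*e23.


In Cl(3,0): e_i^2 = 1, e_ie_j = -e_je_i for i != j.
Scalar part = u . v = (-4)*(-4) + (-4)*(-3) + 4*1
= 16 + 12 + 4 = 32
e12 coeff = (-4)*(-3) - (-4)*(-4) = 12 - 16 = -4
e13 coeff = (-4)*1 - 4*(-4) = -4 - (-16) = 12
e23 coeff = (-4)*1 - 4*(-3) = -4 - (-12) = 8
uv = 32 - 4*e12 + 12*e13 + 8*e23


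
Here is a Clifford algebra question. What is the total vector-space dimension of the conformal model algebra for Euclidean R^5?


The conformal model of R^5 uses Cl(6,1): the 5 Euclidean generators plus two extra orthogonal generators e+ (e+^2 = +1) and e- (e-^2 = -1), from which the null vectors e0, einf are built.
Number of generators m = 5 + 2 = 7.
dim Cl(p,q) = 2^m = 2^7 = 128


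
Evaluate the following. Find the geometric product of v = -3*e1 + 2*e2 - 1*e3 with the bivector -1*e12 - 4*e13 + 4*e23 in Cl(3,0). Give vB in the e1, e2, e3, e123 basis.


vB has grade-1 (vector) and grade-3 (trivector) parts: vB = (v _| B) + (v ^ B).
Vector part <vB>_1:
  e1: -v2*b12 - v3*b13 = -(2)*(-1) - (-1)*(-4) = -2
  e2: v1*b12 - v3*b23 = (-3)*(-1) - (-1)*(4) = 7
  e3: v1*b13 + v2*b23 = (-3)*(-4) + (2)*(4) = 20
Trivector part <vB>_3:
  e123: v1*b23 - v2*b13 + v3*b12 = (-3)*(4) - (2)*(-4) + (-1)*(-1) = -3
vB = -2*e1 + 7*e2 + 20*e3 - 3*e123


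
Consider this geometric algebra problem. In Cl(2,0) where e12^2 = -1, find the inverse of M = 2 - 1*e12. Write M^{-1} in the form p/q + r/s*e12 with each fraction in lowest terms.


M = 2 - 1*e12, where e12^2 = -1.
Since M commutes with its reverse ~M = a - b*e12, M * ~M = a^2 - b^2*e12^2 = a^2 + b^2.
So M^{-1} = ~M / (a^2 + b^2) = (a - b*e12)/(a^2 + b^2).
a^2 + b^2 = 4 + 1 = 5
Scalar part = 2/5 = 2/5
Bivector coeff = 1/5 = 1/5
M^{-1} = 2/5 + 1/5*e12


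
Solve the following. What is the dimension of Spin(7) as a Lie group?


Spin(n) double-covers SO(n); both have Lie algebra so(n) of dimension n(n-1)/2.
n = 7
n(n-1) = 7 * 6 = 42
dim Spin(7) = 42/2 = 21


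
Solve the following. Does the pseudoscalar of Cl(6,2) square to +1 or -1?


The pseudoscalar I = e1...e_n (product of all n generators) of Cl(p,q) satisfies I^2 = (-1)^(q + n(n-1)/2).
p = 6, q = 2, n = p + q = 8
n(n-1)/2 = 8 * 7 / 2 = 28
Exponent = q + n(n-1)/2 = 2 + 28 = 30
I^2 = (-1)^30 = +1


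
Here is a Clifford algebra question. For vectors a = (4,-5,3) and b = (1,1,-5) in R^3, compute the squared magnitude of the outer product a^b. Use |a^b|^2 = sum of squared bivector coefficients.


a wedge b = (a1*b2 - a2*b1)*e12 + (a1*b3 - a3*b1)*e13 + (a2*b3 - a3*b2)*e23
e12 coeff: 4*1 - (-5)*1 = 4 - (-5) = 9
e13 coeff: 4*(-5) - 3*1 = -20 - 3 = -23
e23 coeff: (-5)*(-5) - 3*1 = 25 - 3 = 22
|a wedge b|^2 = 9^2 + (-23)^2 + 22^2
= 81 + 529 + 484
= 1094


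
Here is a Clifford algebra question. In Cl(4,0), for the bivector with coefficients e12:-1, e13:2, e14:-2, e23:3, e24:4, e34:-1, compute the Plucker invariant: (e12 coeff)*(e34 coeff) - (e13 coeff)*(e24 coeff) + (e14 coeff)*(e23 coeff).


Plucker relation: af - be + cd
a*f = (-1)*(-1) = 1
b*e = 2*4 = 8
c*d = (-2)*3 = -6
af - be + cd = 1 - 8 + (-6)
= -13


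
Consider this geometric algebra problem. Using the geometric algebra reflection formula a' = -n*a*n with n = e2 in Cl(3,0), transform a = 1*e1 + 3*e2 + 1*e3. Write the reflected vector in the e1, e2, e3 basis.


Reflection formula: a' = -n*a*n, with n = e2 (unit vector, n^2 = 1).
For reflection through hyperplane perp to e2:
The component along e2 flips sign, others stay.
a = (1, 3, 1)
a' = (1, -3, 1)
a' = 1*e1 - 3*e2 + 1*e3


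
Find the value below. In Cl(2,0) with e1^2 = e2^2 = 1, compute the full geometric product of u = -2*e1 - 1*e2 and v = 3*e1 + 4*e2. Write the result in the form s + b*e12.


Expand: (-2*e1 - 1*e2)(3*e1 + 4*e2)
= (-2)*3*e1e1 + (-2)*4*e1e2 + (-1)*3*e2e1 + (-1)*4*e2e2
Using e1^2 = e2^2 = 1, e2e1 = -e1e2:
Scalar part s = (-2)*3 + (-1)*4 = -6 + (-4) = -10
Bivector part b = (-2)*4 - (-1)*3 = -8 - (-3) = -5
uv = -10 - 5*e12


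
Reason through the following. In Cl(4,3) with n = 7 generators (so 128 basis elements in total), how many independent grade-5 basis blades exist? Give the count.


Number of grade-k basis blades in Cl(p,q) with n = p + q is C(n, k).
n = 4 + 3 = 7
C(7, 5) = 7! / (5! * 2!)
= 5040 / (120 * 2)
= 21


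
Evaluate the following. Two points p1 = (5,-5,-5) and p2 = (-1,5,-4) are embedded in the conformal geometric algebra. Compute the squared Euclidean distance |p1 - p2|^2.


p1 - p2 = (6, -10, -1)
|p1 - p2|^2 = 6^2 + (-10)^2 + (-1)^2
= 36 + 100 + 1
= 137


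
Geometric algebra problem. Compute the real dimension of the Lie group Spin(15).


Spin(n) double-covers SO(n); both have Lie algebra so(n) of dimension n(n-1)/2.
n = 15
n(n-1) = 15 * 14 = 210
dim Spin(15) = 210/2 = 105


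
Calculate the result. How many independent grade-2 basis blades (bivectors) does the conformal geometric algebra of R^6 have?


The conformal model of R^6 uses Cl(7,1) with m = 6 + 2 = 8 generators.
Number of grade-2 blades = C(m, 2) = C(8, 2)
= 8*7/2 = 28


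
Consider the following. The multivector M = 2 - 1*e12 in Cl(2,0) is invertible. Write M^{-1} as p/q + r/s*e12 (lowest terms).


M = 2 - 1*e12, where e12^2 = -1.
Since M commutes with its reverse ~M = a - b*e12, M * ~M = a^2 - b^2*e12^2 = a^2 + b^2.
So M^{-1} = ~M / (a^2 + b^2) = (a - b*e12)/(a^2 + b^2).
a^2 + b^2 = 4 + 1 = 5
Scalar part = 2/5 = 2/5
Bivector coeff = 1/5 = 1/5
M^{-1} = 2/5 + 1/5*e12


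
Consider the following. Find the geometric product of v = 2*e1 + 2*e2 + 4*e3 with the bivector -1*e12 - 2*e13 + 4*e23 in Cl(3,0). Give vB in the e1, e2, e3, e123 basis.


vB has grade-1 (vector) and grade-3 (trivector) parts: vB = (v _| B) + (v ^ B).
Vector part <vB>_1:
  e1: -v2*b12 - v3*b13 = -(2)*(-1) - (4)*(-2) = 10
  e2: v1*b12 - v3*b23 = (2)*(-1) - (4)*(4) = -18
  e3: v1*b13 + v2*b23 = (2)*(-2) + (2)*(4) = 4
Trivector part <vB>_3:
  e123: v1*b23 - v2*b13 + v3*b12 = (2)*(4) - (2)*(-2) + (4)*(-1) = 8
vB = 10*e1 - 18*e2 + 4*e3 + 8*e123


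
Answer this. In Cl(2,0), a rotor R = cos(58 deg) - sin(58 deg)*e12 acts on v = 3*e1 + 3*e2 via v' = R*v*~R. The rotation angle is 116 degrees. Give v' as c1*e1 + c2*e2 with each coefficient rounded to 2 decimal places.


Rotor R = cos(58deg) - sin(58deg)*e12
Rotation angle theta = 2 * 58 = 116 degrees
v' = R*v*~R rotates v by theta.
cos(116deg) = -0.4384, sin(116deg) = 0.8988
v'_1 = 3*cos(116deg) - 3*sin(116deg)
= 3*(-0.4384) - 3*0.8988
= -4.01
v'_2 = 3*sin(116deg) + 3*cos(116deg)
= 3*0.8988 + 3*(-0.4384)
= 1.38
v' = -4.01*e1 + 1.38*e2
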